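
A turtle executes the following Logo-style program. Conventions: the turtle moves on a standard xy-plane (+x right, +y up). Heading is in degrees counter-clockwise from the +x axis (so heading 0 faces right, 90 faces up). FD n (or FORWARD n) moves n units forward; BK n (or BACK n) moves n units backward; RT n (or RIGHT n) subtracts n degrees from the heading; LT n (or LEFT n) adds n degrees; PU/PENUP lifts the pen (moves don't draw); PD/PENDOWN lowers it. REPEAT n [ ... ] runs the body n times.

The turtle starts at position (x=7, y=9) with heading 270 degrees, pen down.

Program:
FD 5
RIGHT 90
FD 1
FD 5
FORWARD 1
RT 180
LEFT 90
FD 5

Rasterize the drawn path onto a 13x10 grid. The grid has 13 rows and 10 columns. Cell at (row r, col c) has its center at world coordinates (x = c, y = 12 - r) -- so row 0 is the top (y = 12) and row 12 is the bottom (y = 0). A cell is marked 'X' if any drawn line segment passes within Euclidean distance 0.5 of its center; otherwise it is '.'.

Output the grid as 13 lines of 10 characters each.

Answer: ..........
..........
..........
X......X..
X......X..
X......X..
X......X..
X......X..
XXXXXXXX..
..........
..........
..........
..........

Derivation:
Segment 0: (7,9) -> (7,4)
Segment 1: (7,4) -> (6,4)
Segment 2: (6,4) -> (1,4)
Segment 3: (1,4) -> (-0,4)
Segment 4: (-0,4) -> (-0,9)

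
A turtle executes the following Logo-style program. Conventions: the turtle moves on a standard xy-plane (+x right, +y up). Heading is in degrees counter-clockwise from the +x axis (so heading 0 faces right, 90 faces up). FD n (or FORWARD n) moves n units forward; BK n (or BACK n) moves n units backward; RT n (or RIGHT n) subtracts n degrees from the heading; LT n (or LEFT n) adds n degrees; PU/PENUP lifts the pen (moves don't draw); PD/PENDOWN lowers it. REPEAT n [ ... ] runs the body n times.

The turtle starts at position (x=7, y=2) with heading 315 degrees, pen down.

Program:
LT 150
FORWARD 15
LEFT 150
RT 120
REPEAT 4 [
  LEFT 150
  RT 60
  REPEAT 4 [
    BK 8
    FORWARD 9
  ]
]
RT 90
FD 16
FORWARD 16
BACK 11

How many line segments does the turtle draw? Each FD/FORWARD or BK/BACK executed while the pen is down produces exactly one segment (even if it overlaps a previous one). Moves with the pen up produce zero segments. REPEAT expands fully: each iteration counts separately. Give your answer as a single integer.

Executing turtle program step by step:
Start: pos=(7,2), heading=315, pen down
LT 150: heading 315 -> 105
FD 15: (7,2) -> (3.118,16.489) [heading=105, draw]
LT 150: heading 105 -> 255
RT 120: heading 255 -> 135
REPEAT 4 [
  -- iteration 1/4 --
  LT 150: heading 135 -> 285
  RT 60: heading 285 -> 225
  REPEAT 4 [
    -- iteration 1/4 --
    BK 8: (3.118,16.489) -> (8.775,22.146) [heading=225, draw]
    FD 9: (8.775,22.146) -> (2.411,15.782) [heading=225, draw]
    -- iteration 2/4 --
    BK 8: (2.411,15.782) -> (8.067,21.439) [heading=225, draw]
    FD 9: (8.067,21.439) -> (1.704,15.075) [heading=225, draw]
    -- iteration 3/4 --
    BK 8: (1.704,15.075) -> (7.36,20.732) [heading=225, draw]
    FD 9: (7.36,20.732) -> (0.996,14.368) [heading=225, draw]
    -- iteration 4/4 --
    BK 8: (0.996,14.368) -> (6.653,20.024) [heading=225, draw]
    FD 9: (6.653,20.024) -> (0.289,13.66) [heading=225, draw]
  ]
  -- iteration 2/4 --
  LT 150: heading 225 -> 15
  RT 60: heading 15 -> 315
  REPEAT 4 [
    -- iteration 1/4 --
    BK 8: (0.289,13.66) -> (-5.368,19.317) [heading=315, draw]
    FD 9: (-5.368,19.317) -> (0.996,12.953) [heading=315, draw]
    -- iteration 2/4 --
    BK 8: (0.996,12.953) -> (-4.66,18.61) [heading=315, draw]
    FD 9: (-4.66,18.61) -> (1.704,12.246) [heading=315, draw]
    -- iteration 3/4 --
    BK 8: (1.704,12.246) -> (-3.953,17.903) [heading=315, draw]
    FD 9: (-3.953,17.903) -> (2.411,11.539) [heading=315, draw]
    -- iteration 4/4 --
    BK 8: (2.411,11.539) -> (-3.246,17.196) [heading=315, draw]
    FD 9: (-3.246,17.196) -> (3.118,10.832) [heading=315, draw]
  ]
  -- iteration 3/4 --
  LT 150: heading 315 -> 105
  RT 60: heading 105 -> 45
  REPEAT 4 [
    -- iteration 1/4 --
    BK 8: (3.118,10.832) -> (-2.539,5.175) [heading=45, draw]
    FD 9: (-2.539,5.175) -> (3.825,11.539) [heading=45, draw]
    -- iteration 2/4 --
    BK 8: (3.825,11.539) -> (-1.832,5.882) [heading=45, draw]
    FD 9: (-1.832,5.882) -> (4.532,12.246) [heading=45, draw]
    -- iteration 3/4 --
    BK 8: (4.532,12.246) -> (-1.125,6.589) [heading=45, draw]
    FD 9: (-1.125,6.589) -> (5.239,12.953) [heading=45, draw]
    -- iteration 4/4 --
    BK 8: (5.239,12.953) -> (-0.418,7.296) [heading=45, draw]
    FD 9: (-0.418,7.296) -> (5.946,13.66) [heading=45, draw]
  ]
  -- iteration 4/4 --
  LT 150: heading 45 -> 195
  RT 60: heading 195 -> 135
  REPEAT 4 [
    -- iteration 1/4 --
    BK 8: (5.946,13.66) -> (11.603,8.004) [heading=135, draw]
    FD 9: (11.603,8.004) -> (5.239,14.368) [heading=135, draw]
    -- iteration 2/4 --
    BK 8: (5.239,14.368) -> (10.896,8.711) [heading=135, draw]
    FD 9: (10.896,8.711) -> (4.532,15.075) [heading=135, draw]
    -- iteration 3/4 --
    BK 8: (4.532,15.075) -> (10.189,9.418) [heading=135, draw]
    FD 9: (10.189,9.418) -> (3.825,15.782) [heading=135, draw]
    -- iteration 4/4 --
    BK 8: (3.825,15.782) -> (9.482,10.125) [heading=135, draw]
    FD 9: (9.482,10.125) -> (3.118,16.489) [heading=135, draw]
  ]
]
RT 90: heading 135 -> 45
FD 16: (3.118,16.489) -> (14.431,27.803) [heading=45, draw]
FD 16: (14.431,27.803) -> (25.745,39.116) [heading=45, draw]
BK 11: (25.745,39.116) -> (17.967,31.338) [heading=45, draw]
Final: pos=(17.967,31.338), heading=45, 36 segment(s) drawn
Segments drawn: 36

Answer: 36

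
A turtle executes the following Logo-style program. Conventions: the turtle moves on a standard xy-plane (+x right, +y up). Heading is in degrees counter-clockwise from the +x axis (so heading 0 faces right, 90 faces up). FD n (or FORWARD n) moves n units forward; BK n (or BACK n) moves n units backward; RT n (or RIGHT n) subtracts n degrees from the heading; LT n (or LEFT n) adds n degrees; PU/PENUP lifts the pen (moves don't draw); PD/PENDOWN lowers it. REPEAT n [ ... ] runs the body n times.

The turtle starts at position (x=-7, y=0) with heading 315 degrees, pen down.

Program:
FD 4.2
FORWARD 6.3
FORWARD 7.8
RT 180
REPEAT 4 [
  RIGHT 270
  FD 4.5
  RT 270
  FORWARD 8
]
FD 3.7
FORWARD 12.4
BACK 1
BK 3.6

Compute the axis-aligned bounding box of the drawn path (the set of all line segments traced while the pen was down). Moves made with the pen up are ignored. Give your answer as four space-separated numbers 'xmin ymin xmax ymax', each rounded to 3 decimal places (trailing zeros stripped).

Executing turtle program step by step:
Start: pos=(-7,0), heading=315, pen down
FD 4.2: (-7,0) -> (-4.03,-2.97) [heading=315, draw]
FD 6.3: (-4.03,-2.97) -> (0.425,-7.425) [heading=315, draw]
FD 7.8: (0.425,-7.425) -> (5.94,-12.94) [heading=315, draw]
RT 180: heading 315 -> 135
REPEAT 4 [
  -- iteration 1/4 --
  RT 270: heading 135 -> 225
  FD 4.5: (5.94,-12.94) -> (2.758,-16.122) [heading=225, draw]
  RT 270: heading 225 -> 315
  FD 8: (2.758,-16.122) -> (8.415,-21.779) [heading=315, draw]
  -- iteration 2/4 --
  RT 270: heading 315 -> 45
  FD 4.5: (8.415,-21.779) -> (11.597,-18.597) [heading=45, draw]
  RT 270: heading 45 -> 135
  FD 8: (11.597,-18.597) -> (5.94,-12.94) [heading=135, draw]
  -- iteration 3/4 --
  RT 270: heading 135 -> 225
  FD 4.5: (5.94,-12.94) -> (2.758,-16.122) [heading=225, draw]
  RT 270: heading 225 -> 315
  FD 8: (2.758,-16.122) -> (8.415,-21.779) [heading=315, draw]
  -- iteration 4/4 --
  RT 270: heading 315 -> 45
  FD 4.5: (8.415,-21.779) -> (11.597,-18.597) [heading=45, draw]
  RT 270: heading 45 -> 135
  FD 8: (11.597,-18.597) -> (5.94,-12.94) [heading=135, draw]
]
FD 3.7: (5.94,-12.94) -> (3.324,-10.324) [heading=135, draw]
FD 12.4: (3.324,-10.324) -> (-5.444,-1.556) [heading=135, draw]
BK 1: (-5.444,-1.556) -> (-4.737,-2.263) [heading=135, draw]
BK 3.6: (-4.737,-2.263) -> (-2.192,-4.808) [heading=135, draw]
Final: pos=(-2.192,-4.808), heading=135, 15 segment(s) drawn

Segment endpoints: x in {-7, -5.444, -4.737, -4.03, -2.192, 0.425, 2.758, 2.758, 3.324, 5.94, 5.94, 5.94, 8.415, 8.415, 11.597}, y in {-21.779, -21.779, -18.597, -18.597, -16.122, -16.122, -12.94, -12.94, -12.94, -10.324, -7.425, -4.808, -2.97, -2.263, -1.556, 0}
xmin=-7, ymin=-21.779, xmax=11.597, ymax=0

Answer: -7 -21.779 11.597 0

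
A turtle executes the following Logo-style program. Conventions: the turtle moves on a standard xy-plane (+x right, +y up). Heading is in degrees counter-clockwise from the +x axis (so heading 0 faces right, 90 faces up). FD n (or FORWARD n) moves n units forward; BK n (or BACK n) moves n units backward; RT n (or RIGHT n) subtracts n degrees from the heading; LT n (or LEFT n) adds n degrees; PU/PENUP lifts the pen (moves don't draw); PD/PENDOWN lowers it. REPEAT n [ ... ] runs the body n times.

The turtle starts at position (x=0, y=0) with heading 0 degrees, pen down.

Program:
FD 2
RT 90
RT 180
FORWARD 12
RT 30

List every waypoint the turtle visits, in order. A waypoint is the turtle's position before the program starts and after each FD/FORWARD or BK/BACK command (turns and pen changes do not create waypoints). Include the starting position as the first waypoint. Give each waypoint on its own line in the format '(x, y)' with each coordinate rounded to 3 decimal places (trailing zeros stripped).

Executing turtle program step by step:
Start: pos=(0,0), heading=0, pen down
FD 2: (0,0) -> (2,0) [heading=0, draw]
RT 90: heading 0 -> 270
RT 180: heading 270 -> 90
FD 12: (2,0) -> (2,12) [heading=90, draw]
RT 30: heading 90 -> 60
Final: pos=(2,12), heading=60, 2 segment(s) drawn
Waypoints (3 total):
(0, 0)
(2, 0)
(2, 12)

Answer: (0, 0)
(2, 0)
(2, 12)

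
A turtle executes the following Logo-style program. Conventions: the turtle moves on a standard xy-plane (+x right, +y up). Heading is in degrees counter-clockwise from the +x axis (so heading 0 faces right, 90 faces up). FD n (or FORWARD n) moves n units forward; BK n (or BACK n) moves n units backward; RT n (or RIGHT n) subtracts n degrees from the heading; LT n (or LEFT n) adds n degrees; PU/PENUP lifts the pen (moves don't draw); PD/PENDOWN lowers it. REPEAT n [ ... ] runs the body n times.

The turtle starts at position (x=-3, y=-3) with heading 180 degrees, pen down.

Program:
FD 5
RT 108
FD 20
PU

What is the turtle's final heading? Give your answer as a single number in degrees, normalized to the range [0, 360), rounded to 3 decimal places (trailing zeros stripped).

Executing turtle program step by step:
Start: pos=(-3,-3), heading=180, pen down
FD 5: (-3,-3) -> (-8,-3) [heading=180, draw]
RT 108: heading 180 -> 72
FD 20: (-8,-3) -> (-1.82,16.021) [heading=72, draw]
PU: pen up
Final: pos=(-1.82,16.021), heading=72, 2 segment(s) drawn

Answer: 72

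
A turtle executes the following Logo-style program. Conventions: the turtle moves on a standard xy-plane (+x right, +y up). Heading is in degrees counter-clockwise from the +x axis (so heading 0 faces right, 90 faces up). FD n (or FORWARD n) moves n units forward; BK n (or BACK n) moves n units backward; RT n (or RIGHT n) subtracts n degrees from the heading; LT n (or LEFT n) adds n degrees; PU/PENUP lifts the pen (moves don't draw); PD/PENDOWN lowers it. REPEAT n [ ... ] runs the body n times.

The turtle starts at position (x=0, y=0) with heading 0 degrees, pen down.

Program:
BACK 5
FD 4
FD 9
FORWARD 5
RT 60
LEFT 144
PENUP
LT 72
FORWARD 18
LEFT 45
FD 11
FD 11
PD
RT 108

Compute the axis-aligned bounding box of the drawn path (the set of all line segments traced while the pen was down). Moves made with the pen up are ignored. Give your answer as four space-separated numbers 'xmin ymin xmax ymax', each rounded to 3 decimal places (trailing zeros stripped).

Answer: -5 0 13 0

Derivation:
Executing turtle program step by step:
Start: pos=(0,0), heading=0, pen down
BK 5: (0,0) -> (-5,0) [heading=0, draw]
FD 4: (-5,0) -> (-1,0) [heading=0, draw]
FD 9: (-1,0) -> (8,0) [heading=0, draw]
FD 5: (8,0) -> (13,0) [heading=0, draw]
RT 60: heading 0 -> 300
LT 144: heading 300 -> 84
PU: pen up
LT 72: heading 84 -> 156
FD 18: (13,0) -> (-3.444,7.321) [heading=156, move]
LT 45: heading 156 -> 201
FD 11: (-3.444,7.321) -> (-13.713,3.379) [heading=201, move]
FD 11: (-13.713,3.379) -> (-23.983,-0.563) [heading=201, move]
PD: pen down
RT 108: heading 201 -> 93
Final: pos=(-23.983,-0.563), heading=93, 4 segment(s) drawn

Segment endpoints: x in {-5, -1, 0, 8, 13}, y in {0}
xmin=-5, ymin=0, xmax=13, ymax=0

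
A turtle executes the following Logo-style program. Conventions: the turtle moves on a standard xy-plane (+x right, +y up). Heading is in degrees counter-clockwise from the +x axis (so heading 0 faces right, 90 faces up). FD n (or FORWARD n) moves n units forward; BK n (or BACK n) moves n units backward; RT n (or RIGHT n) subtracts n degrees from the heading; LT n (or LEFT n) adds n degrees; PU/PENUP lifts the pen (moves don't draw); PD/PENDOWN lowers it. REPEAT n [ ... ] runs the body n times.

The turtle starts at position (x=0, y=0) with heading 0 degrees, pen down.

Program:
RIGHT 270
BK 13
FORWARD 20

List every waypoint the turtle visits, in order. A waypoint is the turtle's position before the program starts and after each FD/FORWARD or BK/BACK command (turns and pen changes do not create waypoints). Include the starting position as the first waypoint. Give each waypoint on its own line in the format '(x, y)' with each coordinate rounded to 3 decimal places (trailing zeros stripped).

Answer: (0, 0)
(0, -13)
(0, 7)

Derivation:
Executing turtle program step by step:
Start: pos=(0,0), heading=0, pen down
RT 270: heading 0 -> 90
BK 13: (0,0) -> (0,-13) [heading=90, draw]
FD 20: (0,-13) -> (0,7) [heading=90, draw]
Final: pos=(0,7), heading=90, 2 segment(s) drawn
Waypoints (3 total):
(0, 0)
(0, -13)
(0, 7)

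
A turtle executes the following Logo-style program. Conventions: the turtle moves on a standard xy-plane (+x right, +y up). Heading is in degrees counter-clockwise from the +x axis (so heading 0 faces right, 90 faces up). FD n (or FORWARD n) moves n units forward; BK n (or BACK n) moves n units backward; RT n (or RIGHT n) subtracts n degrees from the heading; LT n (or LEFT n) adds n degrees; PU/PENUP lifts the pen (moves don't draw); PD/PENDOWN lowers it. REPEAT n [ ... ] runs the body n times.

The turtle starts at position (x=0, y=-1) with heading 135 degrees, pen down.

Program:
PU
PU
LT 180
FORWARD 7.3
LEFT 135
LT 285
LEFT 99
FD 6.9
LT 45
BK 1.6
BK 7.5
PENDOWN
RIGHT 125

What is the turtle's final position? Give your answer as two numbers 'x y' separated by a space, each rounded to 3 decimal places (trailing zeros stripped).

Executing turtle program step by step:
Start: pos=(0,-1), heading=135, pen down
PU: pen up
PU: pen up
LT 180: heading 135 -> 315
FD 7.3: (0,-1) -> (5.162,-6.162) [heading=315, move]
LT 135: heading 315 -> 90
LT 285: heading 90 -> 15
LT 99: heading 15 -> 114
FD 6.9: (5.162,-6.162) -> (2.355,0.142) [heading=114, move]
LT 45: heading 114 -> 159
BK 1.6: (2.355,0.142) -> (3.849,-0.432) [heading=159, move]
BK 7.5: (3.849,-0.432) -> (10.851,-3.12) [heading=159, move]
PD: pen down
RT 125: heading 159 -> 34
Final: pos=(10.851,-3.12), heading=34, 0 segment(s) drawn

Answer: 10.851 -3.12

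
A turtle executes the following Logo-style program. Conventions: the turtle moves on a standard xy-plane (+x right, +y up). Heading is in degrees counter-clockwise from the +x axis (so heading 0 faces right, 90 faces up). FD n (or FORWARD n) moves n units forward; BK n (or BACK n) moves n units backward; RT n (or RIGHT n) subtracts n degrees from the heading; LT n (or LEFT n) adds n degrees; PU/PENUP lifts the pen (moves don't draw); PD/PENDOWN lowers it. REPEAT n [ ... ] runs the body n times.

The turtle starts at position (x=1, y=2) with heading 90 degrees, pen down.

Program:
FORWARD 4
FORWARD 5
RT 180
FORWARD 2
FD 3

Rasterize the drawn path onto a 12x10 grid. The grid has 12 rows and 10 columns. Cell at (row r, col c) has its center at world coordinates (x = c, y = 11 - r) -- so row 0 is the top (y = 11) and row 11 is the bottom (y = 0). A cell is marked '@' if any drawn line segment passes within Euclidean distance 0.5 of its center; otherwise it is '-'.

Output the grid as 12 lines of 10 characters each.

Answer: -@--------
-@--------
-@--------
-@--------
-@--------
-@--------
-@--------
-@--------
-@--------
-@--------
----------
----------

Derivation:
Segment 0: (1,2) -> (1,6)
Segment 1: (1,6) -> (1,11)
Segment 2: (1,11) -> (1,9)
Segment 3: (1,9) -> (1,6)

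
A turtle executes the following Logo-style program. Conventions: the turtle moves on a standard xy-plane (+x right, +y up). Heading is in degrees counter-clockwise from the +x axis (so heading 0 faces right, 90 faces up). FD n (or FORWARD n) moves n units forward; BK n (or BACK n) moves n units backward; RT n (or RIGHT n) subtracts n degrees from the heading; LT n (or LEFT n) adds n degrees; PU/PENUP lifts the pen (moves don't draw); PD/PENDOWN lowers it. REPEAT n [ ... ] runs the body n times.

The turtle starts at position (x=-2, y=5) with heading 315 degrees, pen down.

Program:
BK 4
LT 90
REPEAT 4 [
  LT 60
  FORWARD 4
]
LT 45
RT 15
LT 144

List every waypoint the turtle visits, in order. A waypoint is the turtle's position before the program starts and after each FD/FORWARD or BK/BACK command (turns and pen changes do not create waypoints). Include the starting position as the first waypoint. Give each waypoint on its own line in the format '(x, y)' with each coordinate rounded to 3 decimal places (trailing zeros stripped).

Answer: (-2, 5)
(-4.828, 7.828)
(-5.864, 11.692)
(-9.727, 12.727)
(-12.556, 9.899)
(-11.521, 6.035)

Derivation:
Executing turtle program step by step:
Start: pos=(-2,5), heading=315, pen down
BK 4: (-2,5) -> (-4.828,7.828) [heading=315, draw]
LT 90: heading 315 -> 45
REPEAT 4 [
  -- iteration 1/4 --
  LT 60: heading 45 -> 105
  FD 4: (-4.828,7.828) -> (-5.864,11.692) [heading=105, draw]
  -- iteration 2/4 --
  LT 60: heading 105 -> 165
  FD 4: (-5.864,11.692) -> (-9.727,12.727) [heading=165, draw]
  -- iteration 3/4 --
  LT 60: heading 165 -> 225
  FD 4: (-9.727,12.727) -> (-12.556,9.899) [heading=225, draw]
  -- iteration 4/4 --
  LT 60: heading 225 -> 285
  FD 4: (-12.556,9.899) -> (-11.521,6.035) [heading=285, draw]
]
LT 45: heading 285 -> 330
RT 15: heading 330 -> 315
LT 144: heading 315 -> 99
Final: pos=(-11.521,6.035), heading=99, 5 segment(s) drawn
Waypoints (6 total):
(-2, 5)
(-4.828, 7.828)
(-5.864, 11.692)
(-9.727, 12.727)
(-12.556, 9.899)
(-11.521, 6.035)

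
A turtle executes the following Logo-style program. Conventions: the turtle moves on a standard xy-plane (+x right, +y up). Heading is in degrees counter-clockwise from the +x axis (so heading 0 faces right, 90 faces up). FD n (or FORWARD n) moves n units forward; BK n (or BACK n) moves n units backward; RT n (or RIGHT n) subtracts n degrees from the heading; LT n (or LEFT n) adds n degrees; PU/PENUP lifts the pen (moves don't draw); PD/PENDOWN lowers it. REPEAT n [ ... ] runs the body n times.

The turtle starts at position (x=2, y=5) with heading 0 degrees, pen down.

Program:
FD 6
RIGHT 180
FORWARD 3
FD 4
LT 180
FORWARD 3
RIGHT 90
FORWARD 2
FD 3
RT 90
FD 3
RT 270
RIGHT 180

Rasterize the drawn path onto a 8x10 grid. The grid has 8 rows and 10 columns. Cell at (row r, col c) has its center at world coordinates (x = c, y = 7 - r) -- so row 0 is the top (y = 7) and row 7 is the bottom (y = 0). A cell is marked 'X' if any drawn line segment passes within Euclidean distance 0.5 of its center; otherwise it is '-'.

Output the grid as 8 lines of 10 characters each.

Answer: ----------
----------
-XXXXXXXX-
----X-----
----X-----
----X-----
----X-----
-XXXX-----

Derivation:
Segment 0: (2,5) -> (8,5)
Segment 1: (8,5) -> (5,5)
Segment 2: (5,5) -> (1,5)
Segment 3: (1,5) -> (4,5)
Segment 4: (4,5) -> (4,3)
Segment 5: (4,3) -> (4,-0)
Segment 6: (4,-0) -> (1,-0)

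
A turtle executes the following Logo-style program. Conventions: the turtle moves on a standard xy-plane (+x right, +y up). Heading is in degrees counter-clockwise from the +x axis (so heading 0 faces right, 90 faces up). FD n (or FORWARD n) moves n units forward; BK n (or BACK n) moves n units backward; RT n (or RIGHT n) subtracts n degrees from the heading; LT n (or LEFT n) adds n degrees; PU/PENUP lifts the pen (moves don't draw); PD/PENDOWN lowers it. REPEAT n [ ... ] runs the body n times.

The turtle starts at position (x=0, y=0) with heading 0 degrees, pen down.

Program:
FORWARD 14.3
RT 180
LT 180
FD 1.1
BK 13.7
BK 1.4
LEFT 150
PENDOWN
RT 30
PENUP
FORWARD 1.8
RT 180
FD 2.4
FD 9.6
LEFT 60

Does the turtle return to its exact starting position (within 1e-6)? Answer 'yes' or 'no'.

Answer: no

Derivation:
Executing turtle program step by step:
Start: pos=(0,0), heading=0, pen down
FD 14.3: (0,0) -> (14.3,0) [heading=0, draw]
RT 180: heading 0 -> 180
LT 180: heading 180 -> 0
FD 1.1: (14.3,0) -> (15.4,0) [heading=0, draw]
BK 13.7: (15.4,0) -> (1.7,0) [heading=0, draw]
BK 1.4: (1.7,0) -> (0.3,0) [heading=0, draw]
LT 150: heading 0 -> 150
PD: pen down
RT 30: heading 150 -> 120
PU: pen up
FD 1.8: (0.3,0) -> (-0.6,1.559) [heading=120, move]
RT 180: heading 120 -> 300
FD 2.4: (-0.6,1.559) -> (0.6,-0.52) [heading=300, move]
FD 9.6: (0.6,-0.52) -> (5.4,-8.833) [heading=300, move]
LT 60: heading 300 -> 0
Final: pos=(5.4,-8.833), heading=0, 4 segment(s) drawn

Start position: (0, 0)
Final position: (5.4, -8.833)
Distance = 10.353; >= 1e-6 -> NOT closed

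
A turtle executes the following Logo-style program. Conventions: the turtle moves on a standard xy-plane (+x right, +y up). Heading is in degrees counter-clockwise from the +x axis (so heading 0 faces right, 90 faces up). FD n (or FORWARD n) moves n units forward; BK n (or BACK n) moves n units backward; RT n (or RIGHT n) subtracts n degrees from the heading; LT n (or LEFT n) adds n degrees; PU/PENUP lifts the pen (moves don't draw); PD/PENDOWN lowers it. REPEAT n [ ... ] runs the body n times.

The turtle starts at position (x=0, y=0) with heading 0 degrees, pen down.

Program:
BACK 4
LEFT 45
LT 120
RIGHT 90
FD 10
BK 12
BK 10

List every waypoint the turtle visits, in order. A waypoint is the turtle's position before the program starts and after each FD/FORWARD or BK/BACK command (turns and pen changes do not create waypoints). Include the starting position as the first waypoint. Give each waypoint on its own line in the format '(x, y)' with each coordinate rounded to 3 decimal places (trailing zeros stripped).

Answer: (0, 0)
(-4, 0)
(-1.412, 9.659)
(-4.518, -1.932)
(-7.106, -11.591)

Derivation:
Executing turtle program step by step:
Start: pos=(0,0), heading=0, pen down
BK 4: (0,0) -> (-4,0) [heading=0, draw]
LT 45: heading 0 -> 45
LT 120: heading 45 -> 165
RT 90: heading 165 -> 75
FD 10: (-4,0) -> (-1.412,9.659) [heading=75, draw]
BK 12: (-1.412,9.659) -> (-4.518,-1.932) [heading=75, draw]
BK 10: (-4.518,-1.932) -> (-7.106,-11.591) [heading=75, draw]
Final: pos=(-7.106,-11.591), heading=75, 4 segment(s) drawn
Waypoints (5 total):
(0, 0)
(-4, 0)
(-1.412, 9.659)
(-4.518, -1.932)
(-7.106, -11.591)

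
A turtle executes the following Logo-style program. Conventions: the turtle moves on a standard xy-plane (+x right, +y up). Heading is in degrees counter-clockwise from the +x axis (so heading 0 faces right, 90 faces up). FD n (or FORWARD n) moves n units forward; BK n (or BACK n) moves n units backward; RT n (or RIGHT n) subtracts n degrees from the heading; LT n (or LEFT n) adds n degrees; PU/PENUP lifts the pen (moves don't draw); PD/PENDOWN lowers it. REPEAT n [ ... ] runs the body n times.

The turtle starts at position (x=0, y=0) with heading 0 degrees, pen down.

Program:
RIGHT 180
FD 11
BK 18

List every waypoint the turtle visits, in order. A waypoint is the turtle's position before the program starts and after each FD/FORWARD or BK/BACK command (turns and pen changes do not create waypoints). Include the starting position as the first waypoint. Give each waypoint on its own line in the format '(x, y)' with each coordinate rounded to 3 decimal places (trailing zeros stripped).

Executing turtle program step by step:
Start: pos=(0,0), heading=0, pen down
RT 180: heading 0 -> 180
FD 11: (0,0) -> (-11,0) [heading=180, draw]
BK 18: (-11,0) -> (7,0) [heading=180, draw]
Final: pos=(7,0), heading=180, 2 segment(s) drawn
Waypoints (3 total):
(0, 0)
(-11, 0)
(7, 0)

Answer: (0, 0)
(-11, 0)
(7, 0)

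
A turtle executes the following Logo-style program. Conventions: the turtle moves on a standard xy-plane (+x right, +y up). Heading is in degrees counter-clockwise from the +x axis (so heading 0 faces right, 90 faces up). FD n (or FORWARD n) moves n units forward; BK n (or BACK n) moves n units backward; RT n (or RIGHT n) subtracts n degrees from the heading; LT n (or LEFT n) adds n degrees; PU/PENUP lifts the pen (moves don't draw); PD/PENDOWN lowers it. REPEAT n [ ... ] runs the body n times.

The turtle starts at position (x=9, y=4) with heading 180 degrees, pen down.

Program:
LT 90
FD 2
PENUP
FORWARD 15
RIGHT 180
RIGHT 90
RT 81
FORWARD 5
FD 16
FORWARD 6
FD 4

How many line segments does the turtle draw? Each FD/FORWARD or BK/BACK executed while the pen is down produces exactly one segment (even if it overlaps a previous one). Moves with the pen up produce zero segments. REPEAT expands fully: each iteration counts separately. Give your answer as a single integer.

Answer: 1

Derivation:
Executing turtle program step by step:
Start: pos=(9,4), heading=180, pen down
LT 90: heading 180 -> 270
FD 2: (9,4) -> (9,2) [heading=270, draw]
PU: pen up
FD 15: (9,2) -> (9,-13) [heading=270, move]
RT 180: heading 270 -> 90
RT 90: heading 90 -> 0
RT 81: heading 0 -> 279
FD 5: (9,-13) -> (9.782,-17.938) [heading=279, move]
FD 16: (9.782,-17.938) -> (12.285,-33.741) [heading=279, move]
FD 6: (12.285,-33.741) -> (13.224,-39.668) [heading=279, move]
FD 4: (13.224,-39.668) -> (13.849,-43.618) [heading=279, move]
Final: pos=(13.849,-43.618), heading=279, 1 segment(s) drawn
Segments drawn: 1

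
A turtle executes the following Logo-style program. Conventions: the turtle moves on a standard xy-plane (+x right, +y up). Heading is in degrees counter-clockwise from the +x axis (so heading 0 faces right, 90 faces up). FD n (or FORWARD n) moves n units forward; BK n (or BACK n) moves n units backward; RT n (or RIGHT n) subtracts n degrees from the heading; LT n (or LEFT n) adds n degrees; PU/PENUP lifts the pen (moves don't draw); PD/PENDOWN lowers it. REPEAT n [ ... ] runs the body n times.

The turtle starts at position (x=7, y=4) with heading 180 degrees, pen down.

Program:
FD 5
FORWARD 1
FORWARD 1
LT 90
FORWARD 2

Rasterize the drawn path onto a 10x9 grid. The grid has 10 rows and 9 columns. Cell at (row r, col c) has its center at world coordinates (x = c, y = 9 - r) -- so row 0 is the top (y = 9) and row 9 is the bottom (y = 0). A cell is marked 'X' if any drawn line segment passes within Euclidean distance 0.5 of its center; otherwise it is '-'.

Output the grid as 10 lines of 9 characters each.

Answer: ---------
---------
---------
---------
---------
XXXXXXXX-
X--------
X--------
---------
---------

Derivation:
Segment 0: (7,4) -> (2,4)
Segment 1: (2,4) -> (1,4)
Segment 2: (1,4) -> (0,4)
Segment 3: (0,4) -> (-0,2)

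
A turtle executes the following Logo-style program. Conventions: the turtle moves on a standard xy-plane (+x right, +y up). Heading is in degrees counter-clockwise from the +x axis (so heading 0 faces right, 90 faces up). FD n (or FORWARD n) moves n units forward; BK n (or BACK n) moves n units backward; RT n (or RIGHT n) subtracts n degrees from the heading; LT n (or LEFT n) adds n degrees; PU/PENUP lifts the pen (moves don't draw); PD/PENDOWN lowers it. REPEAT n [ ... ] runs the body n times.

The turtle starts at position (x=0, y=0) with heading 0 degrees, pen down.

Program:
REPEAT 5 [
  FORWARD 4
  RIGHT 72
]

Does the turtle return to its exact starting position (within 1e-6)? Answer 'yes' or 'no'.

Answer: yes

Derivation:
Executing turtle program step by step:
Start: pos=(0,0), heading=0, pen down
REPEAT 5 [
  -- iteration 1/5 --
  FD 4: (0,0) -> (4,0) [heading=0, draw]
  RT 72: heading 0 -> 288
  -- iteration 2/5 --
  FD 4: (4,0) -> (5.236,-3.804) [heading=288, draw]
  RT 72: heading 288 -> 216
  -- iteration 3/5 --
  FD 4: (5.236,-3.804) -> (2,-6.155) [heading=216, draw]
  RT 72: heading 216 -> 144
  -- iteration 4/5 --
  FD 4: (2,-6.155) -> (-1.236,-3.804) [heading=144, draw]
  RT 72: heading 144 -> 72
  -- iteration 5/5 --
  FD 4: (-1.236,-3.804) -> (0,0) [heading=72, draw]
  RT 72: heading 72 -> 0
]
Final: pos=(0,0), heading=0, 5 segment(s) drawn

Start position: (0, 0)
Final position: (0, 0)
Distance = 0; < 1e-6 -> CLOSED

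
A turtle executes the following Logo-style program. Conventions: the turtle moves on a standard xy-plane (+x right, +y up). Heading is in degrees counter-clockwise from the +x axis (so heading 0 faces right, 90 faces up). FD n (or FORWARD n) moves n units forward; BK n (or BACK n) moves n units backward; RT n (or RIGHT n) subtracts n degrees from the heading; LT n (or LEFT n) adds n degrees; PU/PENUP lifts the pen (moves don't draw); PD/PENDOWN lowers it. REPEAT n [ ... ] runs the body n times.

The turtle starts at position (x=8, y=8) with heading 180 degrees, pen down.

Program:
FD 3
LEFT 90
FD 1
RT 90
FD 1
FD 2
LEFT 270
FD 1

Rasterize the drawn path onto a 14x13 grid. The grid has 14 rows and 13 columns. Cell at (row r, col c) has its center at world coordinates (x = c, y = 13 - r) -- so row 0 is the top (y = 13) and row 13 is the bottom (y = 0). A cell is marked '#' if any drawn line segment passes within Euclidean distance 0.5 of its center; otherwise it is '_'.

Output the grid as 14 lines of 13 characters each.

Segment 0: (8,8) -> (5,8)
Segment 1: (5,8) -> (5,7)
Segment 2: (5,7) -> (4,7)
Segment 3: (4,7) -> (2,7)
Segment 4: (2,7) -> (2,8)

Answer: _____________
_____________
_____________
_____________
_____________
__#__####____
__####_______
_____________
_____________
_____________
_____________
_____________
_____________
_____________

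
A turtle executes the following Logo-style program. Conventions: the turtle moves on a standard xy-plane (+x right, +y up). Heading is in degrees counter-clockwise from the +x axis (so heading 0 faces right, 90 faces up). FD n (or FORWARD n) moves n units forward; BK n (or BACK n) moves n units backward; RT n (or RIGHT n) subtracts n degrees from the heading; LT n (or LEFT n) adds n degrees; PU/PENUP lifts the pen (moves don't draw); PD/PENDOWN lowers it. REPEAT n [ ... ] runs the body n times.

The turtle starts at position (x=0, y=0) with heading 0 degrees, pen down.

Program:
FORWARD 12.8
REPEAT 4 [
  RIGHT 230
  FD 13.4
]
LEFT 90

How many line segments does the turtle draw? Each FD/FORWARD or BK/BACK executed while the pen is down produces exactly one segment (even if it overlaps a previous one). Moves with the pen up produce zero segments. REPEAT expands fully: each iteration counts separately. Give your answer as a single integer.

Executing turtle program step by step:
Start: pos=(0,0), heading=0, pen down
FD 12.8: (0,0) -> (12.8,0) [heading=0, draw]
REPEAT 4 [
  -- iteration 1/4 --
  RT 230: heading 0 -> 130
  FD 13.4: (12.8,0) -> (4.187,10.265) [heading=130, draw]
  -- iteration 2/4 --
  RT 230: heading 130 -> 260
  FD 13.4: (4.187,10.265) -> (1.86,-2.931) [heading=260, draw]
  -- iteration 3/4 --
  RT 230: heading 260 -> 30
  FD 13.4: (1.86,-2.931) -> (13.465,3.769) [heading=30, draw]
  -- iteration 4/4 --
  RT 230: heading 30 -> 160
  FD 13.4: (13.465,3.769) -> (0.873,8.352) [heading=160, draw]
]
LT 90: heading 160 -> 250
Final: pos=(0.873,8.352), heading=250, 5 segment(s) drawn
Segments drawn: 5

Answer: 5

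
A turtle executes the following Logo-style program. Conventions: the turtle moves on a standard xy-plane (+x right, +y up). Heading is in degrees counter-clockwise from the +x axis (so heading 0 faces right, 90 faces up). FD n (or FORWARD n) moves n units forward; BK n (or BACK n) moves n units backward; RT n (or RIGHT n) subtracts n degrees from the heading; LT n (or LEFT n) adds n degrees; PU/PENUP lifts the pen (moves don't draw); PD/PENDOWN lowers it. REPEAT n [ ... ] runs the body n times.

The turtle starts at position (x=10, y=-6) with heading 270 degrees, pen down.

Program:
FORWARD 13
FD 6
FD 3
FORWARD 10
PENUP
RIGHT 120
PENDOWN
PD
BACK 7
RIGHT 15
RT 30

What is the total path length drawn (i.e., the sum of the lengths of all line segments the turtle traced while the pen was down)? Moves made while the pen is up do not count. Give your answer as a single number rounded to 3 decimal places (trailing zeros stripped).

Executing turtle program step by step:
Start: pos=(10,-6), heading=270, pen down
FD 13: (10,-6) -> (10,-19) [heading=270, draw]
FD 6: (10,-19) -> (10,-25) [heading=270, draw]
FD 3: (10,-25) -> (10,-28) [heading=270, draw]
FD 10: (10,-28) -> (10,-38) [heading=270, draw]
PU: pen up
RT 120: heading 270 -> 150
PD: pen down
PD: pen down
BK 7: (10,-38) -> (16.062,-41.5) [heading=150, draw]
RT 15: heading 150 -> 135
RT 30: heading 135 -> 105
Final: pos=(16.062,-41.5), heading=105, 5 segment(s) drawn

Segment lengths:
  seg 1: (10,-6) -> (10,-19), length = 13
  seg 2: (10,-19) -> (10,-25), length = 6
  seg 3: (10,-25) -> (10,-28), length = 3
  seg 4: (10,-28) -> (10,-38), length = 10
  seg 5: (10,-38) -> (16.062,-41.5), length = 7
Total = 39

Answer: 39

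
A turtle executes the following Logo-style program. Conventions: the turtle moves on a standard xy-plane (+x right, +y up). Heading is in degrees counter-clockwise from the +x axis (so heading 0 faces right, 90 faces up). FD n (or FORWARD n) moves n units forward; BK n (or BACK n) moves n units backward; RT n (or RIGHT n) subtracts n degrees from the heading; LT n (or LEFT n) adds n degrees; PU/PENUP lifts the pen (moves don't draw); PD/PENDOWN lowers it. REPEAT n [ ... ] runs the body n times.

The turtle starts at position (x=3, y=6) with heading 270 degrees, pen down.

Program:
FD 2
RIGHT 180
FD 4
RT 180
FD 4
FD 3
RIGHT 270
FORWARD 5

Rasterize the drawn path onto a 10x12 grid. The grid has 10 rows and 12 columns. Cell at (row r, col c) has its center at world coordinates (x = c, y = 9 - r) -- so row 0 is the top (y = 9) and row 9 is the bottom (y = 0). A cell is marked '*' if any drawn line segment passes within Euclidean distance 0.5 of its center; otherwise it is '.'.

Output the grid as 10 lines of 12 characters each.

Answer: ............
...*........
...*........
...*........
...*........
...*........
...*........
...*........
...******...
............

Derivation:
Segment 0: (3,6) -> (3,4)
Segment 1: (3,4) -> (3,8)
Segment 2: (3,8) -> (3,4)
Segment 3: (3,4) -> (3,1)
Segment 4: (3,1) -> (8,1)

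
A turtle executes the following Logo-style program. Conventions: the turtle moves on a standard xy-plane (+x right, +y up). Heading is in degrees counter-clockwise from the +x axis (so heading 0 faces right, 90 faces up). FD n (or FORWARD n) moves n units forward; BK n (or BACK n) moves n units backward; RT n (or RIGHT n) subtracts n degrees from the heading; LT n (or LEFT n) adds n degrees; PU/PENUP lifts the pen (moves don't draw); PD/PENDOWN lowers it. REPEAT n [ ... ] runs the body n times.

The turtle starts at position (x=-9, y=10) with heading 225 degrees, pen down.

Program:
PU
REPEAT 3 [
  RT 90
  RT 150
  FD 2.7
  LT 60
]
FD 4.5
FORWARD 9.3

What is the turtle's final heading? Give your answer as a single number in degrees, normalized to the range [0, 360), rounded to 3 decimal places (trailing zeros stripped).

Executing turtle program step by step:
Start: pos=(-9,10), heading=225, pen down
PU: pen up
REPEAT 3 [
  -- iteration 1/3 --
  RT 90: heading 225 -> 135
  RT 150: heading 135 -> 345
  FD 2.7: (-9,10) -> (-6.392,9.301) [heading=345, move]
  LT 60: heading 345 -> 45
  -- iteration 2/3 --
  RT 90: heading 45 -> 315
  RT 150: heading 315 -> 165
  FD 2.7: (-6.392,9.301) -> (-9,10) [heading=165, move]
  LT 60: heading 165 -> 225
  -- iteration 3/3 --
  RT 90: heading 225 -> 135
  RT 150: heading 135 -> 345
  FD 2.7: (-9,10) -> (-6.392,9.301) [heading=345, move]
  LT 60: heading 345 -> 45
]
FD 4.5: (-6.392,9.301) -> (-3.21,12.483) [heading=45, move]
FD 9.3: (-3.21,12.483) -> (3.366,19.059) [heading=45, move]
Final: pos=(3.366,19.059), heading=45, 0 segment(s) drawn

Answer: 45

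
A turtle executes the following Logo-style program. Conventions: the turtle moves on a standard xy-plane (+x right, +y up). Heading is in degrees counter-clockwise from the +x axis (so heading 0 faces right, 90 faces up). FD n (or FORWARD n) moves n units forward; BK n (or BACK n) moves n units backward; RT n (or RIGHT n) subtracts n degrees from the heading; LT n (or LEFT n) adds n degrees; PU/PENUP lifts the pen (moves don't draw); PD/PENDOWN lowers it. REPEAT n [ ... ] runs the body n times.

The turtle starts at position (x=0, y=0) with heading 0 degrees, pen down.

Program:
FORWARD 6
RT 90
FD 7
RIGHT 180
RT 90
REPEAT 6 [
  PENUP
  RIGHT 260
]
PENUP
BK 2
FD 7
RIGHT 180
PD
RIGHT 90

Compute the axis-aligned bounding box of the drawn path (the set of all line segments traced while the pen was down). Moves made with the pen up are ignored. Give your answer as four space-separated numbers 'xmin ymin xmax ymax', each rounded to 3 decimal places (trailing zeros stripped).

Answer: 0 -7 6 0

Derivation:
Executing turtle program step by step:
Start: pos=(0,0), heading=0, pen down
FD 6: (0,0) -> (6,0) [heading=0, draw]
RT 90: heading 0 -> 270
FD 7: (6,0) -> (6,-7) [heading=270, draw]
RT 180: heading 270 -> 90
RT 90: heading 90 -> 0
REPEAT 6 [
  -- iteration 1/6 --
  PU: pen up
  RT 260: heading 0 -> 100
  -- iteration 2/6 --
  PU: pen up
  RT 260: heading 100 -> 200
  -- iteration 3/6 --
  PU: pen up
  RT 260: heading 200 -> 300
  -- iteration 4/6 --
  PU: pen up
  RT 260: heading 300 -> 40
  -- iteration 5/6 --
  PU: pen up
  RT 260: heading 40 -> 140
  -- iteration 6/6 --
  PU: pen up
  RT 260: heading 140 -> 240
]
PU: pen up
BK 2: (6,-7) -> (7,-5.268) [heading=240, move]
FD 7: (7,-5.268) -> (3.5,-11.33) [heading=240, move]
RT 180: heading 240 -> 60
PD: pen down
RT 90: heading 60 -> 330
Final: pos=(3.5,-11.33), heading=330, 2 segment(s) drawn

Segment endpoints: x in {0, 6}, y in {-7, 0}
xmin=0, ymin=-7, xmax=6, ymax=0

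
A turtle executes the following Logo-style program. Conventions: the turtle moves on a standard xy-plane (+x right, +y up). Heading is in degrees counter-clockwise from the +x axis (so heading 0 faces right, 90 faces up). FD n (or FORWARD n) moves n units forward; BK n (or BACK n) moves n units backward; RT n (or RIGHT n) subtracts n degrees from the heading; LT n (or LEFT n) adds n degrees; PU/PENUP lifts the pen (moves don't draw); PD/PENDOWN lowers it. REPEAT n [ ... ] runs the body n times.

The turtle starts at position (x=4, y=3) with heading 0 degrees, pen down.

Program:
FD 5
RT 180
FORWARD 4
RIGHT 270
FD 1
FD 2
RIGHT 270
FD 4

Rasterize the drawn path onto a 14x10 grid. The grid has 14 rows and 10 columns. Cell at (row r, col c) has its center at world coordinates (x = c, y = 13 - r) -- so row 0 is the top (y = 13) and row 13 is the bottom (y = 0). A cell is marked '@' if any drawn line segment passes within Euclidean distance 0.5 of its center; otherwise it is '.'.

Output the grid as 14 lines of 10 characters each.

Answer: ..........
..........
..........
..........
..........
..........
..........
..........
..........
..........
....@@@@@@
.....@....
.....@....
.....@@@@@

Derivation:
Segment 0: (4,3) -> (9,3)
Segment 1: (9,3) -> (5,3)
Segment 2: (5,3) -> (5,2)
Segment 3: (5,2) -> (5,-0)
Segment 4: (5,-0) -> (9,0)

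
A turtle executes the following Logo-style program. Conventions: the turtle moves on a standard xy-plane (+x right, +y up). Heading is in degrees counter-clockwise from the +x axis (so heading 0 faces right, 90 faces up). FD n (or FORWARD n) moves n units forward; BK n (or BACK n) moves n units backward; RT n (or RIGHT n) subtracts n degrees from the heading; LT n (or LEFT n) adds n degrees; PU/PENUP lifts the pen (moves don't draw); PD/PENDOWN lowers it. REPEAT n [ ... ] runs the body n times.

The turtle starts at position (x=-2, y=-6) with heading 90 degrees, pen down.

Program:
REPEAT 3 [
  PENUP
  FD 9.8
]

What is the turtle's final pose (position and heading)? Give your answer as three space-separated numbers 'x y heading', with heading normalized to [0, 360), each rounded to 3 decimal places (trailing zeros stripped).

Answer: -2 23.4 90

Derivation:
Executing turtle program step by step:
Start: pos=(-2,-6), heading=90, pen down
REPEAT 3 [
  -- iteration 1/3 --
  PU: pen up
  FD 9.8: (-2,-6) -> (-2,3.8) [heading=90, move]
  -- iteration 2/3 --
  PU: pen up
  FD 9.8: (-2,3.8) -> (-2,13.6) [heading=90, move]
  -- iteration 3/3 --
  PU: pen up
  FD 9.8: (-2,13.6) -> (-2,23.4) [heading=90, move]
]
Final: pos=(-2,23.4), heading=90, 0 segment(s) drawn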